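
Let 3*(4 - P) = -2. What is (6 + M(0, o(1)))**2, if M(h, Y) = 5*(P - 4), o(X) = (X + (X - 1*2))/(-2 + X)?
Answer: 784/9 ≈ 87.111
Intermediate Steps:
P = 14/3 (P = 4 - 1/3*(-2) = 4 + 2/3 = 14/3 ≈ 4.6667)
o(X) = (-2 + 2*X)/(-2 + X) (o(X) = (X + (X - 2))/(-2 + X) = (X + (-2 + X))/(-2 + X) = (-2 + 2*X)/(-2 + X))
M(h, Y) = 10/3 (M(h, Y) = 5*(14/3 - 4) = 5*(2/3) = 10/3)
(6 + M(0, o(1)))**2 = (6 + 10/3)**2 = (28/3)**2 = 784/9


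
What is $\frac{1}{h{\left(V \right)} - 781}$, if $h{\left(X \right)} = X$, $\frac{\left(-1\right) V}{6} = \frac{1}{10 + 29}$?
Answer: $- \frac{13}{10155} \approx -0.0012802$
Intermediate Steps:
$V = - \frac{2}{13}$ ($V = - \frac{6}{10 + 29} = - \frac{6}{39} = \left(-6\right) \frac{1}{39} = - \frac{2}{13} \approx -0.15385$)
$\frac{1}{h{\left(V \right)} - 781} = \frac{1}{- \frac{2}{13} - 781} = \frac{1}{- \frac{10155}{13}} = - \frac{13}{10155}$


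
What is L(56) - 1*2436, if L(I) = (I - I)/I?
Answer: -2436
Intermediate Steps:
L(I) = 0 (L(I) = 0/I = 0)
L(56) - 1*2436 = 0 - 1*2436 = 0 - 2436 = -2436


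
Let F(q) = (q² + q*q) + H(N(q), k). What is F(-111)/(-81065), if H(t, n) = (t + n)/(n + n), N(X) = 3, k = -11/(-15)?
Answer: -54218/178343 ≈ -0.30401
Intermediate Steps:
k = 11/15 (k = -11*(-1/15) = 11/15 ≈ 0.73333)
H(t, n) = (n + t)/(2*n) (H(t, n) = (n + t)/((2*n)) = (n + t)*(1/(2*n)) = (n + t)/(2*n))
F(q) = 28/11 + 2*q² (F(q) = (q² + q*q) + (11/15 + 3)/(2*(11/15)) = (q² + q²) + (½)*(15/11)*(56/15) = 2*q² + 28/11 = 28/11 + 2*q²)
F(-111)/(-81065) = (28/11 + 2*(-111)²)/(-81065) = (28/11 + 2*12321)*(-1/81065) = (28/11 + 24642)*(-1/81065) = (271090/11)*(-1/81065) = -54218/178343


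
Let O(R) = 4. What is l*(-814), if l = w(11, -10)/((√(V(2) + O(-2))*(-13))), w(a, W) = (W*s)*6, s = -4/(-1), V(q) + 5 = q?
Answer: -195360/13 ≈ -15028.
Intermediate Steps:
V(q) = -5 + q
s = 4 (s = -4*(-1) = 4)
w(a, W) = 24*W (w(a, W) = (W*4)*6 = (4*W)*6 = 24*W)
l = 240/13 (l = (24*(-10))/((√((-5 + 2) + 4)*(-13))) = -240*(-1/(13*√(-3 + 4))) = -240/(√1*(-13)) = -240/(1*(-13)) = -240/(-13) = -240*(-1/13) = 240/13 ≈ 18.462)
l*(-814) = (240/13)*(-814) = -195360/13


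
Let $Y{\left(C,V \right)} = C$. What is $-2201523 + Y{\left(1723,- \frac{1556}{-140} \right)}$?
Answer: $-2199800$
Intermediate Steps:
$-2201523 + Y{\left(1723,- \frac{1556}{-140} \right)} = -2201523 + 1723 = -2199800$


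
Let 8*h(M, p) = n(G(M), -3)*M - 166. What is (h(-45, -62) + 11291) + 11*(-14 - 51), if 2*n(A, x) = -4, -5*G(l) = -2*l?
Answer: 21133/2 ≈ 10567.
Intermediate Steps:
G(l) = 2*l/5 (G(l) = -(-2)*l/5 = 2*l/5)
n(A, x) = -2 (n(A, x) = (1/2)*(-4) = -2)
h(M, p) = -83/4 - M/4 (h(M, p) = (-2*M - 166)/8 = (-166 - 2*M)/8 = -83/4 - M/4)
(h(-45, -62) + 11291) + 11*(-14 - 51) = ((-83/4 - 1/4*(-45)) + 11291) + 11*(-14 - 51) = ((-83/4 + 45/4) + 11291) + 11*(-65) = (-19/2 + 11291) - 715 = 22563/2 - 715 = 21133/2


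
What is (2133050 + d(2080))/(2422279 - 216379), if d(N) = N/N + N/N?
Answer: 533263/551475 ≈ 0.96698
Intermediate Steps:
d(N) = 2 (d(N) = 1 + 1 = 2)
(2133050 + d(2080))/(2422279 - 216379) = (2133050 + 2)/(2422279 - 216379) = 2133052/2205900 = 2133052*(1/2205900) = 533263/551475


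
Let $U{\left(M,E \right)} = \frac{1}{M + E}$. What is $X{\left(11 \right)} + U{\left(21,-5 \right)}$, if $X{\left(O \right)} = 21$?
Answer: $\frac{337}{16} \approx 21.063$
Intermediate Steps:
$U{\left(M,E \right)} = \frac{1}{E + M}$
$X{\left(11 \right)} + U{\left(21,-5 \right)} = 21 + \frac{1}{-5 + 21} = 21 + \frac{1}{16} = \frac{337}{16}$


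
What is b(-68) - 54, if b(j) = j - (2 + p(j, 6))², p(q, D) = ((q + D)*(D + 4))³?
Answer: -56800234630688126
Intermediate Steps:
p(q, D) = (4 + D)³*(D + q)³ (p(q, D) = ((D + q)*(4 + D))³ = ((4 + D)*(D + q))³ = (4 + D)³*(D + q)³)
b(j) = j - (2 + 1000*(6 + j)³)² (b(j) = j - (2 + (4 + 6)³*(6 + j)³)² = j - (2 + 10³*(6 + j)³)² = j - (2 + 1000*(6 + j)³)²)
b(-68) - 54 = (-68 - 4*(1 + 500*(6 - 68)³)²) - 54 = (-68 - 4*(1 + 500*(-62)³)²) - 54 = (-68 - 4*(1 + 500*(-238328))²) - 54 = (-68 - 4*(1 - 119164000)²) - 54 = (-68 - 4*(-119163999)²) - 54 = (-68 - 4*14200058657672001) - 54 = (-68 - 56800234630688004) - 54 = -56800234630688072 - 54 = -56800234630688126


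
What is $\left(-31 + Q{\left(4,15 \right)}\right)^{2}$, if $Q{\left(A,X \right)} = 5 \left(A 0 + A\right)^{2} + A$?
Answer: $2809$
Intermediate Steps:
$Q{\left(A,X \right)} = A + 5 A^{2}$ ($Q{\left(A,X \right)} = 5 \left(0 + A\right)^{2} + A = 5 A^{2} + A = A + 5 A^{2}$)
$\left(-31 + Q{\left(4,15 \right)}\right)^{2} = \left(-31 + 4 \left(1 + 5 \cdot 4\right)\right)^{2} = \left(-31 + 4 \left(1 + 20\right)\right)^{2} = \left(-31 + 4 \cdot 21\right)^{2} = \left(-31 + 84\right)^{2} = 53^{2} = 2809$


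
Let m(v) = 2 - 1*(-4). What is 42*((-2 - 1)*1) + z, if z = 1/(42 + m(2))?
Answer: -6047/48 ≈ -125.98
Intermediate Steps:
m(v) = 6 (m(v) = 2 + 4 = 6)
z = 1/48 (z = 1/(42 + 6) = 1/48 ≈ 0.020833)
42*((-2 - 1)*1) + z = 42*((-2 - 1)*1) + 1/48 = 42*(-3*1) + 1/48 = 42*(-3) + 1/48 = -126 + 1/48 = -6047/48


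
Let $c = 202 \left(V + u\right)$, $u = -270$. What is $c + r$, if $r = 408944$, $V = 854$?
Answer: $526912$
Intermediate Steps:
$c = 117968$ ($c = 202 \left(854 - 270\right) = 202 \cdot 584 = 117968$)
$c + r = 117968 + 408944 = 526912$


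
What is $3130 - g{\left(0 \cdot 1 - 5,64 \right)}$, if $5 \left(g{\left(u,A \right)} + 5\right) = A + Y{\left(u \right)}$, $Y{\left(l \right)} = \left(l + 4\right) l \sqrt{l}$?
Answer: $\frac{15611}{5} - i \sqrt{5} \approx 3122.2 - 2.2361 i$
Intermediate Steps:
$Y{\left(l \right)} = l^{\frac{3}{2}} \left(4 + l\right)$ ($Y{\left(l \right)} = \left(4 + l\right) l \sqrt{l} = l \left(4 + l\right) \sqrt{l} = l^{\frac{3}{2}} \left(4 + l\right)$)
$g{\left(u,A \right)} = -5 + \frac{A}{5} + \frac{u^{\frac{3}{2}} \left(4 + u\right)}{5}$ ($g{\left(u,A \right)} = -5 + \frac{A + u^{\frac{3}{2}} \left(4 + u\right)}{5} = -5 + \left(\frac{A}{5} + \frac{u^{\frac{3}{2}} \left(4 + u\right)}{5}\right) = -5 + \frac{A}{5} + \frac{u^{\frac{3}{2}} \left(4 + u\right)}{5}$)
$3130 - g{\left(0 \cdot 1 - 5,64 \right)} = 3130 - \left(-5 + \frac{1}{5} \cdot 64 + \frac{\left(0 \cdot 1 - 5\right)^{\frac{3}{2}} \left(4 + \left(0 \cdot 1 - 5\right)\right)}{5}\right) = 3130 - \left(-5 + \frac{64}{5} + \frac{\left(0 - 5\right)^{\frac{3}{2}} \left(4 + \left(0 - 5\right)\right)}{5}\right) = 3130 - \left(-5 + \frac{64}{5} + \frac{\left(-5\right)^{\frac{3}{2}} \left(4 - 5\right)}{5}\right) = 3130 - \left(-5 + \frac{64}{5} + \frac{1}{5} \left(- 5 i \sqrt{5}\right) \left(-1\right)\right) = 3130 - \left(-5 + \frac{64}{5} + i \sqrt{5}\right) = 3130 - \left(\frac{39}{5} + i \sqrt{5}\right) = \frac{15611}{5} - i \sqrt{5}$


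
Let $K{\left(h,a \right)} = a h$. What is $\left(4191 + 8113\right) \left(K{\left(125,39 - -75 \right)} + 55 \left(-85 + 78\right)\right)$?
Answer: $170594960$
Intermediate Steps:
$\left(4191 + 8113\right) \left(K{\left(125,39 - -75 \right)} + 55 \left(-85 + 78\right)\right) = \left(4191 + 8113\right) \left(\left(39 - -75\right) 125 + 55 \left(-85 + 78\right)\right) = 12304 \left(\left(39 + 75\right) 125 + 55 \left(-7\right)\right) = 12304 \left(114 \cdot 125 - 385\right) = 12304 \left(14250 - 385\right) = 12304 \cdot 13865 = 170594960$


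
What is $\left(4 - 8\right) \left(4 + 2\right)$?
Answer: $-24$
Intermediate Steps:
$\left(4 - 8\right) \left(4 + 2\right) = \left(-4\right) 6 = -24$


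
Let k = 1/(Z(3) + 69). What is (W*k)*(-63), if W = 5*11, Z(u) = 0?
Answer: -1155/23 ≈ -50.217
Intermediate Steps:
W = 55
k = 1/69 (k = 1/(0 + 69) = 1/69 ≈ 0.014493)
(W*k)*(-63) = (55*(1/69))*(-63) = (55/69)*(-63) = -1155/23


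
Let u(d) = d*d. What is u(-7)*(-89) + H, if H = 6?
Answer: -4355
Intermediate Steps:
u(d) = d²
u(-7)*(-89) + H = (-7)²*(-89) + 6 = 49*(-89) + 6 = -4361 + 6 = -4355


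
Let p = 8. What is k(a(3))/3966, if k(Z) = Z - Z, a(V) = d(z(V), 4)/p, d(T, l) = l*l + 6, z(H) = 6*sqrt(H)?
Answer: 0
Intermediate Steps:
d(T, l) = 6 + l**2 (d(T, l) = l**2 + 6 = 6 + l**2)
a(V) = 11/4 (a(V) = (6 + 4**2)/8 = (6 + 16)*(1/8) = 22*(1/8) = 11/4)
k(Z) = 0
k(a(3))/3966 = 0/3966 = 0*(1/3966) = 0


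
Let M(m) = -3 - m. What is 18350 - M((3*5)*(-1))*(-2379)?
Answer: 46898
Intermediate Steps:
18350 - M((3*5)*(-1))*(-2379) = 18350 - (-3 - 3*5*(-1))*(-2379) = 18350 - (-3 - 15*(-1))*(-2379) = 18350 - (-3 - 1*(-15))*(-2379) = 18350 - (-3 + 15)*(-2379) = 18350 - 12*(-2379) = 18350 - 1*(-28548) = 18350 + 28548 = 46898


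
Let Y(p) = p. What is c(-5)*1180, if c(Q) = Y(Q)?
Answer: -5900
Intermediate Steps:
c(Q) = Q
c(-5)*1180 = -5*1180 = -5900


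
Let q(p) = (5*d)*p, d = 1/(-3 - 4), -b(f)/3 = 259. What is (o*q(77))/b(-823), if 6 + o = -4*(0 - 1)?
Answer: -110/777 ≈ -0.14157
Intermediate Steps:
b(f) = -777 (b(f) = -3*259 = -777)
d = -1/7 (d = 1/(-7) = -1/7 ≈ -0.14286)
o = -2 (o = -6 - 4*(0 - 1) = -6 - 4*(-1) = -6 + 4 = -2)
q(p) = -5*p/7 (q(p) = (5*(-1/7))*p = -5*p/7)
(o*q(77))/b(-823) = -(-10)*77/7/(-777) = -2*(-55)*(-1/777) = 110*(-1/777) = -110/777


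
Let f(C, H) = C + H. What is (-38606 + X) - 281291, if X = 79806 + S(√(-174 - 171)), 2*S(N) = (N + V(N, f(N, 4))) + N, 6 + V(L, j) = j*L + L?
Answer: -480533/2 + 7*I*√345/2 ≈ -2.4027e+5 + 65.01*I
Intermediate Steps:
V(L, j) = -6 + L + L*j (V(L, j) = -6 + (j*L + L) = -6 + (L*j + L) = -6 + (L + L*j) = -6 + L + L*j)
S(N) = -3 + 3*N/2 + N*(4 + N)/2 (S(N) = ((N + (-6 + N + N*(N + 4))) + N)/2 = ((N + (-6 + N + N*(4 + N))) + N)/2 = ((-6 + 2*N + N*(4 + N)) + N)/2 = (-6 + 3*N + N*(4 + N))/2 = -3 + 3*N/2 + N*(4 + N)/2)
X = 159261/2 + 7*I*√345/2 (X = 79806 + (-3 + (√(-174 - 171))²/2 + 7*√(-174 - 171)/2) = 79806 + (-3 + (√(-345))²/2 + 7*√(-345)/2) = 79806 + (-3 + (I*√345)²/2 + 7*(I*√345)/2) = 79806 + (-3 + (½)*(-345) + 7*I*√345/2) = 79806 + (-3 - 345/2 + 7*I*√345/2) = 79806 + (-351/2 + 7*I*√345/2) = 159261/2 + 7*I*√345/2 ≈ 79631.0 + 65.01*I)
(-38606 + X) - 281291 = (-38606 + (159261/2 + 7*I*√345/2)) - 281291 = (82049/2 + 7*I*√345/2) - 281291 = -480533/2 + 7*I*√345/2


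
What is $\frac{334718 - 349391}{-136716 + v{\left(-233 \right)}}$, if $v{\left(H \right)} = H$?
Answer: $\frac{14673}{136949} \approx 0.10714$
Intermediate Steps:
$\frac{334718 - 349391}{-136716 + v{\left(-233 \right)}} = \frac{334718 - 349391}{-136716 - 233} = \frac{334718 - 349391}{-136949} = \left(-14673\right) \left(- \frac{1}{136949}\right) = \frac{14673}{136949}$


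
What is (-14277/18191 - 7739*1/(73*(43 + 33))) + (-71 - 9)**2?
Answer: 645691486255/100923668 ≈ 6397.8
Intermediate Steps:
(-14277/18191 - 7739*1/(73*(43 + 33))) + (-71 - 9)**2 = (-14277*1/18191 - 7739/(73*76)) + (-80)**2 = (-14277/18191 - 7739/5548) + 6400 = -219988945/100923668 + 6400 = 645691486255/100923668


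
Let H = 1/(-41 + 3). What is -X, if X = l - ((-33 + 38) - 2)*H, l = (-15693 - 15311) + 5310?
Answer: 976369/38 ≈ 25694.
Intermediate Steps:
H = -1/38 (H = 1/(-38) = -1/38 ≈ -0.026316)
l = -25694 (l = -31004 + 5310 = -25694)
X = -976369/38 (X = -25694 - ((-33 + 38) - 2)*(-1)/38 = -25694 - (5 - 2)*(-1)/38 = -25694 - 3*(-1)/38 = -25694 - 1*(-3/38) = -25694 + 3/38 = -976369/38 ≈ -25694.)
-X = -1*(-976369/38) = 976369/38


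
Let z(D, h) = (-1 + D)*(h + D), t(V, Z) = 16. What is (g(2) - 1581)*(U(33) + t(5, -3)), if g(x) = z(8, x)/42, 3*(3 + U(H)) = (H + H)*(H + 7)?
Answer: -4231034/3 ≈ -1.4103e+6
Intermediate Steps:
z(D, h) = (-1 + D)*(D + h)
U(H) = -3 + 2*H*(7 + H)/3 (U(H) = -3 + ((H + H)*(H + 7))/3 = -3 + ((2*H)*(7 + H))/3 = -3 + (2*H*(7 + H))/3 = -3 + 2*H*(7 + H)/3)
g(x) = 4/3 + x/6 (g(x) = (8² - 1*8 - x + 8*x)/42 = (64 - 8 - x + 8*x)*(1/42) = (56 + 7*x)*(1/42) = 4/3 + x/6)
(g(2) - 1581)*(U(33) + t(5, -3)) = ((4/3 + (⅙)*2) - 1581)*((-3 + (⅔)*33² + (14/3)*33) + 16) = ((4/3 + ⅓) - 1581)*((-3 + (⅔)*1089 + 154) + 16) = (5/3 - 1581)*((-3 + 726 + 154) + 16) = -4738*(877 + 16)/3 = -4738/3*893 = -4231034/3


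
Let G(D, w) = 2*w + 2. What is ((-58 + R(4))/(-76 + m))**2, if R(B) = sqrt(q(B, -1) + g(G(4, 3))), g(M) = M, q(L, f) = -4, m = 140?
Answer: 49/64 ≈ 0.76563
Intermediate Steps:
G(D, w) = 2 + 2*w
R(B) = 2 (R(B) = sqrt(-4 + (2 + 2*3)) = sqrt(-4 + (2 + 6)) = sqrt(-4 + 8) = sqrt(4) = 2)
((-58 + R(4))/(-76 + m))**2 = ((-58 + 2)/(-76 + 140))**2 = (-56/64)**2 = (-56*1/64)**2 = (-7/8)**2 = 49/64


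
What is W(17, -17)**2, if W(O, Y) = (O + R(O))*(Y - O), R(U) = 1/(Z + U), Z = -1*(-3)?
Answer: 33605209/100 ≈ 3.3605e+5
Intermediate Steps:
Z = 3
R(U) = 1/(3 + U)
W(O, Y) = (O + 1/(3 + O))*(Y - O)
W(17, -17)**2 = ((-17 - 1*17 + 17*(3 + 17)*(-17 - 1*17))/(3 + 17))**2 = ((-17 - 17 + 17*20*(-17 - 17))/20)**2 = ((-17 - 17 + 17*20*(-34))/20)**2 = ((-17 - 17 - 11560)/20)**2 = ((1/20)*(-11594))**2 = (-5797/10)**2 = 33605209/100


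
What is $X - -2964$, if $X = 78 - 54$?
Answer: $2988$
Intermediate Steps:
$X = 24$
$X - -2964 = 24 - -2964 = 24 + 2964 = 2988$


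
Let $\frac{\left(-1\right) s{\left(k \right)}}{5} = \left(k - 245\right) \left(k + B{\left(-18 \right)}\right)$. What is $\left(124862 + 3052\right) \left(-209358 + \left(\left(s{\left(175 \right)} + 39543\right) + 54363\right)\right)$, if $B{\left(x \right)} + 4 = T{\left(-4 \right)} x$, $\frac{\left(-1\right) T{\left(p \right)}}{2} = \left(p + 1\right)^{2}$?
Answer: $7393173372$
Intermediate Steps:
$T{\left(p \right)} = - 2 \left(1 + p\right)^{2}$ ($T{\left(p \right)} = - 2 \left(p + 1\right)^{2} = - 2 \left(1 + p\right)^{2}$)
$B{\left(x \right)} = -4 - 18 x$ ($B{\left(x \right)} = -4 + - 2 \left(1 - 4\right)^{2} x = -4 + - 2 \left(-3\right)^{2} x = -4 + \left(-2\right) 9 x = -4 - 18 x$)
$s{\left(k \right)} = - 5 \left(-245 + k\right) \left(320 + k\right)$ ($s{\left(k \right)} = - 5 \left(k - 245\right) \left(k - -320\right) = - 5 \left(-245 + k\right) \left(k + \left(-4 + 324\right)\right) = - 5 \left(-245 + k\right) \left(k + 320\right) = - 5 \left(-245 + k\right) \left(320 + k\right)$)
$\left(124862 + 3052\right) \left(-209358 + \left(\left(s{\left(175 \right)} + 39543\right) + 54363\right)\right) = \left(124862 + 3052\right) \left(-209358 + \left(\left(\left(392000 - 65625 - 5 \cdot 175^{2}\right) + 39543\right) + 54363\right)\right) = 127914 \left(-209358 + \left(\left(\left(392000 - 65625 - 153125\right) + 39543\right) + 54363\right)\right) = 127914 \left(-209358 + \left(\left(173250 + 39543\right) + 54363\right)\right) = 127914 \left(-209358 + \left(212793 + 54363\right)\right) = 127914 \left(-209358 + 267156\right) = 127914 \cdot 57798 = 7393173372$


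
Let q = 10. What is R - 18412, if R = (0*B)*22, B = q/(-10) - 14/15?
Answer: -18412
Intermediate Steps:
B = -29/15 (B = 10/(-10) - 14/15 = 10*(-1/10) - 14*1/15 = -1 - 14/15 = -29/15 ≈ -1.9333)
R = 0 (R = (0*(-29/15))*22 = 0*22 = 0)
R - 18412 = 0 - 18412 = -18412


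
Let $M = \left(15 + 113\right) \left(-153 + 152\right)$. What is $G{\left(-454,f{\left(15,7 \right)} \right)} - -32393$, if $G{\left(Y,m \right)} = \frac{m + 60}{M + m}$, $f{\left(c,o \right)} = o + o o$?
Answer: $\frac{583045}{18} \approx 32391.0$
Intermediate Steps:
$M = -128$ ($M = 128 \left(-1\right) = -128$)
$f{\left(c,o \right)} = o + o^{2}$
$G{\left(Y,m \right)} = \frac{60 + m}{-128 + m}$ ($G{\left(Y,m \right)} = \frac{m + 60}{-128 + m} = \frac{60 + m}{-128 + m}$)
$G{\left(-454,f{\left(15,7 \right)} \right)} - -32393 = \frac{60 + 7 \left(1 + 7\right)}{-128 + 7 \left(1 + 7\right)} - -32393 = \frac{60 + 7 \cdot 8}{-128 + 7 \cdot 8} + 32393 = \frac{60 + 56}{-128 + 56} + 32393 = \frac{1}{-72} \cdot 116 + 32393 = \left(- \frac{1}{72}\right) 116 + 32393 = - \frac{29}{18} + 32393 = \frac{583045}{18}$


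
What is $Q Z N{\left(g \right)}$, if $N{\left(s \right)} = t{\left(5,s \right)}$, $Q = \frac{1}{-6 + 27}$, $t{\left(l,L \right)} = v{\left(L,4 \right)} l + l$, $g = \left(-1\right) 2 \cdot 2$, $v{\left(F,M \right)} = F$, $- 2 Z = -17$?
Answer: $- \frac{85}{14} \approx -6.0714$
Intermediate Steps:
$Z = \frac{17}{2}$ ($Z = \left(- \frac{1}{2}\right) \left(-17\right) = \frac{17}{2} \approx 8.5$)
$g = -4$ ($g = \left(-2\right) 2 = -4$)
$t{\left(l,L \right)} = l + L l$ ($t{\left(l,L \right)} = L l + l = l + L l$)
$Q = \frac{1}{21} \approx 0.047619$
$N{\left(s \right)} = 5 + 5 s$ ($N{\left(s \right)} = 5 \left(1 + s\right) = 5 + 5 s$)
$Q Z N{\left(g \right)} = \frac{1}{21} \cdot \frac{17}{2} \left(5 + 5 \left(-4\right)\right) = \frac{17 \left(5 - 20\right)}{42} = \frac{17}{42} \left(-15\right) = - \frac{85}{14}$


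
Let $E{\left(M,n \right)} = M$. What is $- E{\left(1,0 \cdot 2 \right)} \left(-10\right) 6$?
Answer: $60$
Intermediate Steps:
$- E{\left(1,0 \cdot 2 \right)} \left(-10\right) 6 = - 1 \left(-10\right) 6 = - \left(-10\right) 6 = \left(-1\right) \left(-60\right) = 60$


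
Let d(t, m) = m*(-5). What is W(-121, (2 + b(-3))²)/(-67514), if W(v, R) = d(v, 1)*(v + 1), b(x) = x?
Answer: -300/33757 ≈ -0.0088871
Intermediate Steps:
d(t, m) = -5*m
W(v, R) = -5 - 5*v (W(v, R) = (-5*1)*(v + 1) = -5*(1 + v) = -5 - 5*v)
W(-121, (2 + b(-3))²)/(-67514) = (-5 - 5*(-121))/(-67514) = (-5 + 605)*(-1/67514) = 600*(-1/67514) = -300/33757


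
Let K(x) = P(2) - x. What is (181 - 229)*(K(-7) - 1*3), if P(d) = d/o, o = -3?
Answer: -160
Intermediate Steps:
P(d) = -d/3 (P(d) = d/(-3) = d*(-⅓) = -d/3)
K(x) = -⅔ - x (K(x) = -⅓*2 - x = -⅔ - x)
(181 - 229)*(K(-7) - 1*3) = (181 - 229)*((-⅔ - 1*(-7)) - 1*3) = -48*((-⅔ + 7) - 3) = -48*(19/3 - 3) = -48*10/3 = -160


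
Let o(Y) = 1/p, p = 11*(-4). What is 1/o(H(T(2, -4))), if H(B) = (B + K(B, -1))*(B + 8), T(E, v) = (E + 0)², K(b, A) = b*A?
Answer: -44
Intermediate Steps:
p = -44
K(b, A) = A*b
T(E, v) = E²
H(B) = 0 (H(B) = (B - B)*(B + 8) = 0*(8 + B) = 0)
o(Y) = -1/44 (o(Y) = 1/(-44) = -1/44)
1/o(H(T(2, -4))) = 1/(-1/44) = -44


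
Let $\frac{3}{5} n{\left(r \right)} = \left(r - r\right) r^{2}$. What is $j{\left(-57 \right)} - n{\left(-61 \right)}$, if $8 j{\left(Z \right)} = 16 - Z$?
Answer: $\frac{73}{8} \approx 9.125$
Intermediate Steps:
$j{\left(Z \right)} = 2 - \frac{Z}{8}$ ($j{\left(Z \right)} = \frac{16 - Z}{8} = 2 - \frac{Z}{8}$)
$n{\left(r \right)} = 0$ ($n{\left(r \right)} = \frac{5 \left(r - r\right) r^{2}}{3} = \frac{5 \cdot 0 r^{2}}{3} = \frac{5}{3} \cdot 0 = 0$)
$j{\left(-57 \right)} - n{\left(-61 \right)} = \left(2 - - \frac{57}{8}\right) - 0 = \left(2 + \frac{57}{8}\right) + 0 = \frac{73}{8} + 0 = \frac{73}{8}$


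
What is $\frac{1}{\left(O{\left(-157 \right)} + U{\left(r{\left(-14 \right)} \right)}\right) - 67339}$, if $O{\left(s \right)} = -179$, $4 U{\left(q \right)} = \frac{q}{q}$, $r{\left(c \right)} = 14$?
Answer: $- \frac{4}{270071} \approx -1.4811 \cdot 10^{-5}$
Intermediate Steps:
$U{\left(q \right)} = \frac{1}{4}$ ($U{\left(q \right)} = \frac{q \frac{1}{q}}{4} = \frac{1}{4} \cdot 1 = \frac{1}{4}$)
$\frac{1}{\left(O{\left(-157 \right)} + U{\left(r{\left(-14 \right)} \right)}\right) - 67339} = \frac{1}{\left(-179 + \frac{1}{4}\right) - 67339} = \frac{1}{- \frac{715}{4} - 67339} = \frac{1}{- \frac{270071}{4}} = - \frac{4}{270071}$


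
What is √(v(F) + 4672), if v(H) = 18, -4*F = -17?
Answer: √4690 ≈ 68.484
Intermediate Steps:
F = 17/4 (F = -¼*(-17) = 17/4 ≈ 4.2500)
√(v(F) + 4672) = √(18 + 4672) = √4690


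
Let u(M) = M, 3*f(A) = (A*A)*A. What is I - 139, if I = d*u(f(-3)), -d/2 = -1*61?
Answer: -1237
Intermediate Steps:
f(A) = A³/3 (f(A) = ((A*A)*A)/3 = (A²*A)/3 = A³/3)
d = 122 (d = -(-2)*61 = -2*(-61) = 122)
I = -1098 (I = 122*((⅓)*(-3)³) = 122*((⅓)*(-27)) = 122*(-9) = -1098)
I - 139 = -1098 - 139 = -1237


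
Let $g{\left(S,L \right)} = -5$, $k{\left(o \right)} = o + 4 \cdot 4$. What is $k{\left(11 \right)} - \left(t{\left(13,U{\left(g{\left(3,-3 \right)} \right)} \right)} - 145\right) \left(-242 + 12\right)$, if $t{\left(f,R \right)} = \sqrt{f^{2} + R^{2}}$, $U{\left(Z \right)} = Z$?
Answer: $-33323 + 230 \sqrt{194} \approx -30119.0$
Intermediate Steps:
$k{\left(o \right)} = 16 + o$ ($k{\left(o \right)} = o + 16 = 16 + o$)
$t{\left(f,R \right)} = \sqrt{R^{2} + f^{2}}$
$k{\left(11 \right)} - \left(t{\left(13,U{\left(g{\left(3,-3 \right)} \right)} \right)} - 145\right) \left(-242 + 12\right) = \left(16 + 11\right) - \left(\sqrt{\left(-5\right)^{2} + 13^{2}} - 145\right) \left(-242 + 12\right) = 27 - \left(\sqrt{25 + 169} - 145\right) \left(-230\right) = 27 - \left(\sqrt{194} - 145\right) \left(-230\right) = 27 - \left(-145 + \sqrt{194}\right) \left(-230\right) = 27 - \left(33350 - 230 \sqrt{194}\right) = -33323 + 230 \sqrt{194}$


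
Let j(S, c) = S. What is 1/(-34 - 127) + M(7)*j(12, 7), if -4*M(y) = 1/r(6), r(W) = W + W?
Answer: -165/644 ≈ -0.25621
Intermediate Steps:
r(W) = 2*W
M(y) = -1/48 (M(y) = -1/(4*(2*6)) = -¼/12 = -¼*1/12 = -1/48)
1/(-34 - 127) + M(7)*j(12, 7) = 1/(-34 - 127) - 1/48*12 = 1/(-161) - ¼ = -1/161 - ¼ = -165/644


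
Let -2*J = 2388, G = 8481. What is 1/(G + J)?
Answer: 1/7287 ≈ 0.00013723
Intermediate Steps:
J = -1194 (J = -½*2388 = -1194)
1/(G + J) = 1/(8481 - 1194) = 1/7287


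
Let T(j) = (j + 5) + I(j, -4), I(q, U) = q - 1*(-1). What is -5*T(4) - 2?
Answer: -72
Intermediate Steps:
I(q, U) = 1 + q (I(q, U) = q + 1 = 1 + q)
T(j) = 6 + 2*j (T(j) = (j + 5) + (1 + j) = (5 + j) + (1 + j) = 6 + 2*j)
-5*T(4) - 2 = -5*(6 + 2*4) - 2 = -5*(6 + 8) - 2 = -5*14 - 2 = -70 - 2 = -72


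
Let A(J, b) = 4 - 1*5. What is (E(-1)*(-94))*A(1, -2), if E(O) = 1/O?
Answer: -94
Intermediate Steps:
A(J, b) = -1 (A(J, b) = 4 - 5 = -1)
(E(-1)*(-94))*A(1, -2) = (-94/(-1))*(-1) = -1*(-94)*(-1) = 94*(-1) = -94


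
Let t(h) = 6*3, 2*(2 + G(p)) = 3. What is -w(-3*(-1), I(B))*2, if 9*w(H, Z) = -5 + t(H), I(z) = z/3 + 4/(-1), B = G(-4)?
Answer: -26/9 ≈ -2.8889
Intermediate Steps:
G(p) = -1/2 (G(p) = -2 + (1/2)*3 = -2 + 3/2 = -1/2)
t(h) = 18
B = -1/2 ≈ -0.50000
I(z) = -4 + z/3 (I(z) = z*(1/3) + 4*(-1) = z/3 - 4 = -4 + z/3)
w(H, Z) = 13/9 (w(H, Z) = (-5 + 18)/9 = (1/9)*13 = 13/9)
-w(-3*(-1), I(B))*2 = -1*13/9*2 = -13/9*2 = -26/9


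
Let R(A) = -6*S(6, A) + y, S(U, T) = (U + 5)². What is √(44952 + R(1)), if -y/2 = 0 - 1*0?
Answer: 9*√546 ≈ 210.30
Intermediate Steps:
S(U, T) = (5 + U)²
y = 0 (y = -2*(0 - 1*0) = -2*(0 + 0) = -2*0 = 0)
R(A) = -726 (R(A) = -6*(5 + 6)² + 0 = -6*11² + 0 = -6*121 + 0 = -726 + 0 = -726)
√(44952 + R(1)) = √(44952 - 726) = √44226 = 9*√546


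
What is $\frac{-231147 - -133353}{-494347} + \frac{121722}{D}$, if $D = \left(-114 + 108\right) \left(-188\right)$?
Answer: $\frac{10047202861}{92937236} \approx 108.11$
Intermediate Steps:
$D = 1128$ ($D = \left(-6\right) \left(-188\right) = 1128$)
$\frac{-231147 - -133353}{-494347} + \frac{121722}{D} = \frac{-231147 - -133353}{-494347} + \frac{121722}{1128} = \left(-231147 + 133353\right) \left(- \frac{1}{494347}\right) + 121722 \cdot \frac{1}{1128} = \left(-97794\right) \left(- \frac{1}{494347}\right) + \frac{20287}{188} = \frac{97794}{494347} + \frac{20287}{188} = \frac{10047202861}{92937236}$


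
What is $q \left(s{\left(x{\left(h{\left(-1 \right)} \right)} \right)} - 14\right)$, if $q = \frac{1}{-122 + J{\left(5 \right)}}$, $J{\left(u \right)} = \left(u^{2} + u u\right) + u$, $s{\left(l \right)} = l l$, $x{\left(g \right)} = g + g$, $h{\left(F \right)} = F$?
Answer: $\frac{10}{67} \approx 0.14925$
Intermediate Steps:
$x{\left(g \right)} = 2 g$
$s{\left(l \right)} = l^{2}$
$J{\left(u \right)} = u + 2 u^{2}$ ($J{\left(u \right)} = \left(u^{2} + u^{2}\right) + u = 2 u^{2} + u = u + 2 u^{2}$)
$q = - \frac{1}{67}$ ($q = \frac{1}{-122 + 5 \left(1 + 2 \cdot 5\right)} = \frac{1}{-122 + 5 \left(1 + 10\right)} = \frac{1}{-122 + 5 \cdot 11} = \frac{1}{-122 + 55} = \frac{1}{-67} = - \frac{1}{67} \approx -0.014925$)
$q \left(s{\left(x{\left(h{\left(-1 \right)} \right)} \right)} - 14\right) = - \frac{\left(2 \left(-1\right)\right)^{2} - 14}{67} = - \frac{\left(-2\right)^{2} - 14}{67} = - \frac{4 - 14}{67} = \left(- \frac{1}{67}\right) \left(-10\right) = \frac{10}{67}$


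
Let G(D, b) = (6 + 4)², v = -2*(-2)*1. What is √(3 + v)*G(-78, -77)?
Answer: 100*√7 ≈ 264.58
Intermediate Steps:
v = 4 (v = 4*1 = 4)
G(D, b) = 100 (G(D, b) = 10² = 100)
√(3 + v)*G(-78, -77) = √(3 + 4)*100 = √7*100 = 100*√7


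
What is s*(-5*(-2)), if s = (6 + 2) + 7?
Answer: 150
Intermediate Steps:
s = 15 (s = 8 + 7 = 15)
s*(-5*(-2)) = 15*(-5*(-2)) = 15*10 = 150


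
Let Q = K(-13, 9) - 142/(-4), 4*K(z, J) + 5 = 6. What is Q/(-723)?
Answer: -143/2892 ≈ -0.049447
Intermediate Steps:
K(z, J) = ¼ (K(z, J) = -5/4 + (¼)*6 = -5/4 + 3/2 = ¼)
Q = 143/4 (Q = ¼ - 142/(-4) = ¼ - 142*(-1)/4 = ¼ - 1*(-71/2) = ¼ + 71/2 = 143/4 ≈ 35.750)
Q/(-723) = (143/4)/(-723) = (143/4)*(-1/723) = -143/2892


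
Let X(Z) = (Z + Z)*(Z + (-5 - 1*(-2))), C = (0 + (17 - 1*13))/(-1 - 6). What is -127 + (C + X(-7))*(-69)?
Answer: -68233/7 ≈ -9747.6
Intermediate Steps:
C = -4/7 (C = (0 + (17 - 13))/(-7) = (0 + 4)*(-1/7) = 4*(-1/7) = -4/7 ≈ -0.57143)
X(Z) = 2*Z*(-3 + Z) (X(Z) = (2*Z)*(Z + (-5 + 2)) = (2*Z)*(Z - 3) = (2*Z)*(-3 + Z) = 2*Z*(-3 + Z))
-127 + (C + X(-7))*(-69) = -127 + (-4/7 + 2*(-7)*(-3 - 7))*(-69) = -127 + (-4/7 + 2*(-7)*(-10))*(-69) = -127 + (-4/7 + 140)*(-69) = -127 + (976/7)*(-69) = -127 - 67344/7 = -68233/7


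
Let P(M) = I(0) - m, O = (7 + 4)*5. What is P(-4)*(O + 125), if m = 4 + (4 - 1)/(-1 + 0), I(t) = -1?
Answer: -360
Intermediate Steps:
O = 55 (O = 11*5 = 55)
m = 1 (m = 4 + 3/(-1) = 4 + 3*(-1) = 4 - 3 = 1)
P(M) = -2 (P(M) = -1 - 1*1 = -1 - 1 = -2)
P(-4)*(O + 125) = -2*(55 + 125) = -2*180 = -360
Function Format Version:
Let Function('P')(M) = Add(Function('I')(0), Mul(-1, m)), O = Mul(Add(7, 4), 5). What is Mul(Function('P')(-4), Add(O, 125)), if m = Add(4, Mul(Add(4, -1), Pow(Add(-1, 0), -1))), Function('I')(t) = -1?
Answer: -360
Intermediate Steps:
O = 55 (O = Mul(11, 5) = 55)
m = 1 (m = Add(4, Mul(3, Pow(-1, -1))) = Add(4, Mul(3, -1)) = Add(4, -3) = 1)
Function('P')(M) = -2 (Function('P')(M) = Add(-1, Mul(-1, 1)) = Add(-1, -1) = -2)
Mul(Function('P')(-4), Add(O, 125)) = Mul(-2, Add(55, 125)) = Mul(-2, 180) = -360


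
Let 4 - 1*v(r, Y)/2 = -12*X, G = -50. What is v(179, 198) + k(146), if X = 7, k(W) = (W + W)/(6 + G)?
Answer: 1863/11 ≈ 169.36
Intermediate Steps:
k(W) = -W/22 (k(W) = (W + W)/(6 - 50) = (2*W)/(-44) = (2*W)*(-1/44) = -W/22)
v(r, Y) = 176 (v(r, Y) = 8 - (-24)*7 = 8 - 2*(-84) = 8 + 168 = 176)
v(179, 198) + k(146) = 176 - 1/22*146 = 176 - 73/11 = 1863/11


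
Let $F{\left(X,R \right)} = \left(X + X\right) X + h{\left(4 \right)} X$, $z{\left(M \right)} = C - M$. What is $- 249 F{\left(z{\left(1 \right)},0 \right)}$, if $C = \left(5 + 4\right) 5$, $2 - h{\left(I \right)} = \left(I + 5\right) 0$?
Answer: $-986040$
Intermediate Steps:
$h{\left(I \right)} = 2$ ($h{\left(I \right)} = 2 - \left(I + 5\right) 0 = 2 - \left(5 + I\right) 0 = 2 - 0 = 2 + 0 = 2$)
$C = 45$ ($C = 9 \cdot 5 = 45$)
$z{\left(M \right)} = 45 - M$
$F{\left(X,R \right)} = 2 X + 2 X^{2}$ ($F{\left(X,R \right)} = \left(X + X\right) X + 2 X = 2 X X + 2 X = 2 X^{2} + 2 X = 2 X + 2 X^{2}$)
$- 249 F{\left(z{\left(1 \right)},0 \right)} = - 249 \cdot 2 \left(45 - 1\right) \left(1 + \left(45 - 1\right)\right) = - 249 \cdot 2 \cdot 44 \left(1 + 44\right) = - 249 \cdot 2 \cdot 44 \cdot 45 = \left(-249\right) 3960 = -986040$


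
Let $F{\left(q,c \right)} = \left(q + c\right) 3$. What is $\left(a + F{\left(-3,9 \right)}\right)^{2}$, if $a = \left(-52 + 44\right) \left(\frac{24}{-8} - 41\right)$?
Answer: $136900$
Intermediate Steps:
$F{\left(q,c \right)} = 3 c + 3 q$ ($F{\left(q,c \right)} = \left(c + q\right) 3 = 3 c + 3 q$)
$a = 352$ ($a = - 8 \left(24 \left(- \frac{1}{8}\right) - 41\right) = - 8 \left(-3 - 41\right) = \left(-8\right) \left(-44\right) = 352$)
$\left(a + F{\left(-3,9 \right)}\right)^{2} = \left(352 + \left(3 \cdot 9 + 3 \left(-3\right)\right)\right)^{2} = \left(352 + \left(27 - 9\right)\right)^{2} = \left(352 + 18\right)^{2} = 370^{2} = 136900$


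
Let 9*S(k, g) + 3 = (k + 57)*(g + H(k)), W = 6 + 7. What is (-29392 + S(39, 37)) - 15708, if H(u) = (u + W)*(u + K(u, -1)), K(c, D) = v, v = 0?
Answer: -69221/3 ≈ -23074.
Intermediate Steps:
K(c, D) = 0
W = 13
H(u) = u*(13 + u) (H(u) = (u + 13)*(u + 0) = (13 + u)*u = u*(13 + u))
S(k, g) = -1/3 + (57 + k)*(g + k*(13 + k))/9 (S(k, g) = -1/3 + ((k + 57)*(g + k*(13 + k)))/9 = -1/3 + ((57 + k)*(g + k*(13 + k)))/9 = -1/3 + (57 + k)*(g + k*(13 + k))/9)
(-29392 + S(39, 37)) - 15708 = (-29392 + (-1/3 + (1/9)*39**3 + (19/3)*37 + (70/9)*39**2 + (247/3)*39 + (1/9)*37*39)) - 15708 = (-29392 + (-1/3 + (1/9)*59319 + 703/3 + (70/9)*1521 + 3211 + 481/3)) - 15708 = (-29392 + (-1/3 + 6591 + 703/3 + 11830 + 3211 + 481/3)) - 15708 = (-29392 + 66079/3) - 15708 = -22097/3 - 15708 = -69221/3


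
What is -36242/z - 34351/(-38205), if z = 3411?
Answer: -140828261/14479695 ≈ -9.7259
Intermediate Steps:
-36242/z - 34351/(-38205) = -36242/3411 - 34351/(-38205) = -36242*1/3411 - 34351*(-1/38205) = -36242/3411 + 34351/38205 = -140828261/14479695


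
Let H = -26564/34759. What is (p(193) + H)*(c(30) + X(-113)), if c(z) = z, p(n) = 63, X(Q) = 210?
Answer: 519180720/34759 ≈ 14937.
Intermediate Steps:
H = -26564/34759 (H = -26564*1/34759 = -26564/34759 ≈ -0.76423)
(p(193) + H)*(c(30) + X(-113)) = (63 - 26564/34759)*(30 + 210) = (2163253/34759)*240 = 519180720/34759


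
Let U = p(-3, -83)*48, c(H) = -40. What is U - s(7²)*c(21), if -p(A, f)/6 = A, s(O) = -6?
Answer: 624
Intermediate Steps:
p(A, f) = -6*A
U = 864 (U = -6*(-3)*48 = 18*48 = 864)
U - s(7²)*c(21) = 864 - (-6)*(-40) = 864 - 1*240 = 864 - 240 = 624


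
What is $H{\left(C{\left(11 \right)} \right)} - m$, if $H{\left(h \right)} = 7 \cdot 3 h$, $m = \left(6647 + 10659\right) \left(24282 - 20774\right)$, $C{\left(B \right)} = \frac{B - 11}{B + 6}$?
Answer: $-60709448$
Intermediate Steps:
$C{\left(B \right)} = \frac{-11 + B}{6 + B}$
$m = 60709448$ ($m = 17306 \cdot 3508 = 60709448$)
$H{\left(h \right)} = 21 h$
$H{\left(C{\left(11 \right)} \right)} - m = 21 \frac{-11 + 11}{6 + 11} - 60709448 = 21 \cdot \frac{1}{17} \cdot 0 - 60709448 = 21 \cdot 0 - 60709448 = 0 - 60709448 = -60709448$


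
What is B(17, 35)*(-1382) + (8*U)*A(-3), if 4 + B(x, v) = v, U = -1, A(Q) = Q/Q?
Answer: -42850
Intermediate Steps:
A(Q) = 1
B(x, v) = -4 + v
B(17, 35)*(-1382) + (8*U)*A(-3) = (-4 + 35)*(-1382) + (8*(-1))*1 = 31*(-1382) - 8*1 = -42842 - 8 = -42850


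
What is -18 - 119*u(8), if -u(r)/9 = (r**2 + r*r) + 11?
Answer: 148851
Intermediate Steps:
u(r) = -99 - 18*r**2 (u(r) = -9*((r**2 + r*r) + 11) = -9*((r**2 + r**2) + 11) = -9*(2*r**2 + 11) = -9*(11 + 2*r**2) = -99 - 18*r**2)
-18 - 119*u(8) = -18 - 119*(-99 - 18*8**2) = -18 - 119*(-99 - 18*64) = -18 - 119*(-99 - 1152) = -18 - 119*(-1251) = -18 + 148869 = 148851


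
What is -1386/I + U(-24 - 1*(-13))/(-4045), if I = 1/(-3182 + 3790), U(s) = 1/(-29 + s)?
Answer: -136346918399/161800 ≈ -8.4269e+5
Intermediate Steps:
I = 1/608 ≈ 0.0016447
-1386/I + U(-24 - 1*(-13))/(-4045) = -1386/1/608 + 1/(-29 + (-24 - 1*(-13))*(-4045)) = -1386*608 - 1/4045/(-29 + (-24 + 13)) = -842688 - 1/4045/(-29 - 11) = -842688 - 1/4045/(-40) = -842688 - 1/40*(-1/4045) = -842688 + 1/161800 = -136346918399/161800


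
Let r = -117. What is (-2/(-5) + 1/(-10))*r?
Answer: -351/10 ≈ -35.100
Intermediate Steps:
(-2/(-5) + 1/(-10))*r = (-2/(-5) + 1/(-10))*(-117) = (-2*(-⅕) + 1*(-⅒))*(-117) = (⅖ - ⅒)*(-117) = (3/10)*(-117) = -351/10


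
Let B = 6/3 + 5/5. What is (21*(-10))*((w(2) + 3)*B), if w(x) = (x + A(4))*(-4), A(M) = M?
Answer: 13230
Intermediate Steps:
w(x) = -16 - 4*x (w(x) = (x + 4)*(-4) = (4 + x)*(-4) = -16 - 4*x)
B = 3 (B = 6*(1/3) + 5*(1/5) = 2 + 1 = 3)
(21*(-10))*((w(2) + 3)*B) = (21*(-10))*(((-16 - 4*2) + 3)*3) = -210*((-16 - 8) + 3)*3 = -210*(-24 + 3)*3 = -(-4410)*3 = -210*(-63) = 13230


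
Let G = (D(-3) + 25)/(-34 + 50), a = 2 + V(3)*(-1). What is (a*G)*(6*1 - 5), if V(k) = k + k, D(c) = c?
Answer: -11/2 ≈ -5.5000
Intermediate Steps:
V(k) = 2*k
a = -4 (a = 2 + (2*3)*(-1) = 2 + 6*(-1) = 2 - 6 = -4)
G = 11/8 (G = (-3 + 25)/(-34 + 50) = 22/16 = 22*(1/16) = 11/8 ≈ 1.3750)
(a*G)*(6*1 - 5) = (-4*11/8)*(6*1 - 5) = -11*(6 - 5)/2 = -11/2*1 = -11/2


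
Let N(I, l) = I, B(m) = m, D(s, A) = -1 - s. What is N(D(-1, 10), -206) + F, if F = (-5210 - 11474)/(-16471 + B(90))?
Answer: 16684/16381 ≈ 1.0185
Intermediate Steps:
F = 16684/16381 (F = (-5210 - 11474)/(-16471 + 90) = -16684/(-16381) = -16684*(-1/16381) = 16684/16381 ≈ 1.0185)
N(D(-1, 10), -206) + F = (-1 - 1*(-1)) + 16684/16381 = (-1 + 1) + 16684/16381 = 0 + 16684/16381 = 16684/16381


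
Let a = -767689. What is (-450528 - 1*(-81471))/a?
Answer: 28389/59053 ≈ 0.48074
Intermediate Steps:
(-450528 - 1*(-81471))/a = (-450528 - 1*(-81471))/(-767689) = (-450528 + 81471)*(-1/767689) = -369057*(-1/767689) = 28389/59053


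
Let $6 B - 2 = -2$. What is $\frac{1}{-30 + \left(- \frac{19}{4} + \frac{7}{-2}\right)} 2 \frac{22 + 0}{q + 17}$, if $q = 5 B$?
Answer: $- \frac{176}{2601} \approx -0.067666$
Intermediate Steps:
$B = 0$ ($B = \frac{1}{3} + \frac{1}{6} \left(-2\right) = \frac{1}{3} - \frac{1}{3} = 0$)
$q = 0$ ($q = 5 \cdot 0 = 0$)
$\frac{1}{-30 + \left(- \frac{19}{4} + \frac{7}{-2}\right)} 2 \frac{22 + 0}{q + 17} = \frac{1}{-30 + \left(- \frac{19}{4} + \frac{7}{-2}\right)} 2 \frac{22 + 0}{0 + 17} = \frac{1}{-30 + \left(\left(-19\right) \frac{1}{4} + 7 \left(- \frac{1}{2}\right)\right)} 2 \cdot \frac{22}{17} = \frac{1}{-30 - \frac{33}{4}} \cdot 2 \cdot 22 \cdot \frac{1}{17} = \frac{1}{-30 - \frac{33}{4}} \cdot 2 \cdot \frac{22}{17} = \frac{1}{- \frac{153}{4}} \cdot 2 \cdot \frac{22}{17} = \left(- \frac{4}{153}\right) 2 \cdot \frac{22}{17} = \left(- \frac{8}{153}\right) \frac{22}{17} = - \frac{176}{2601}$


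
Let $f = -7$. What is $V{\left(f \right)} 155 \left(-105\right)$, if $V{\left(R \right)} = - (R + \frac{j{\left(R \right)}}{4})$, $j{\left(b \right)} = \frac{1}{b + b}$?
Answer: $- \frac{913725}{8} \approx -1.1422 \cdot 10^{5}$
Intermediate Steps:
$j{\left(b \right)} = \frac{1}{2 b}$
$V{\left(R \right)} = - R - \frac{1}{8 R}$ ($V{\left(R \right)} = - (R + \frac{\frac{1}{2} \frac{1}{R}}{4}) = - (R + \frac{1}{2 R} \frac{1}{4}) = - (R + \frac{1}{8 R}) = - R - \frac{1}{8 R}$)
$V{\left(f \right)} 155 \left(-105\right) = \left(\left(-1\right) \left(-7\right) - \frac{1}{8 \left(-7\right)}\right) 155 \left(-105\right) = \left(7 - - \frac{1}{56}\right) 155 \left(-105\right) = \left(7 + \frac{1}{56}\right) 155 \left(-105\right) = \frac{393}{56} \cdot 155 \left(-105\right) = \frac{60915}{56} \left(-105\right) = - \frac{913725}{8}$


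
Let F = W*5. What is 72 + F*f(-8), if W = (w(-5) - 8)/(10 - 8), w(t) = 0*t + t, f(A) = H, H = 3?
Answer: -51/2 ≈ -25.500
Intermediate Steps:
f(A) = 3
w(t) = t (w(t) = 0 + t = t)
W = -13/2 (W = (-5 - 8)/(10 - 8) = -13/2 ≈ -6.5000)
F = -65/2 (F = -13/2*5 = -65/2 ≈ -32.500)
72 + F*f(-8) = 72 - 65/2*3 = 72 - 195/2 = -51/2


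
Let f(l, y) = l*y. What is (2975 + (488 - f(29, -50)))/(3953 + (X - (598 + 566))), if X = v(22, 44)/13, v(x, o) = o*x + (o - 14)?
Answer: 63869/37255 ≈ 1.7144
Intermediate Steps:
v(x, o) = -14 + o + o*x (v(x, o) = o*x + (-14 + o) = -14 + o + o*x)
X = 998/13 (X = (-14 + 44 + 44*22)/13 = (-14 + 44 + 968)*(1/13) = 998*(1/13) = 998/13 ≈ 76.769)
(2975 + (488 - f(29, -50)))/(3953 + (X - (598 + 566))) = (2975 + (488 - 29*(-50)))/(3953 + (998/13 - (598 + 566))) = (2975 + (488 - 1*(-1450)))/(3953 + (998/13 - 1*1164)) = (2975 + (488 + 1450))/(3953 + (998/13 - 1164)) = (2975 + 1938)/(3953 - 14134/13) = 4913/(37255/13) = 4913*(13/37255) = 63869/37255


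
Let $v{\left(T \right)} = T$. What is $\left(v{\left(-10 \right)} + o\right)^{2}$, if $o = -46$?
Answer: $3136$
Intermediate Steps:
$\left(v{\left(-10 \right)} + o\right)^{2} = \left(-10 - 46\right)^{2} = \left(-56\right)^{2} = 3136$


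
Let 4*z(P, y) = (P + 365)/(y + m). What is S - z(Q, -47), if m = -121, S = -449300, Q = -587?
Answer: -50321637/112 ≈ -4.4930e+5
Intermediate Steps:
z(P, y) = (365 + P)/(4*(-121 + y)) (z(P, y) = ((P + 365)/(y - 121))/4 = ((365 + P)/(-121 + y))/4 = (365 + P)/(4*(-121 + y)))
S - z(Q, -47) = -449300 - (365 - 587)/(4*(-121 - 47)) = -449300 - (-222)/(4*(-168)) = -449300 - (-1)*(-222)/(4*168) = -449300 - 1*37/112 = -449300 - 37/112 = -50321637/112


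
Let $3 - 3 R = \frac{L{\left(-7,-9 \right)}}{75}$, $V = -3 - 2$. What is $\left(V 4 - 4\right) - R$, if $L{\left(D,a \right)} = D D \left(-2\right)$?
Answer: $- \frac{5723}{225} \approx -25.436$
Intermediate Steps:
$L{\left(D,a \right)} = - 2 D^{2}$ ($L{\left(D,a \right)} = D^{2} \left(-2\right) = - 2 D^{2}$)
$V = -5$ ($V = -3 - 2 = -5$)
$R = \frac{323}{225}$ ($R = 1 - \frac{- 2 \left(-7\right)^{2} \cdot \frac{1}{75}}{3} = 1 - \frac{\left(-2\right) 49 \cdot \frac{1}{75}}{3} = 1 - \frac{\left(-98\right) \frac{1}{75}}{3} = 1 - - \frac{98}{225} = 1 + \frac{98}{225} = \frac{323}{225} \approx 1.4356$)
$\left(V 4 - 4\right) - R = \left(\left(-5\right) 4 - 4\right) - \frac{323}{225} = \left(-20 - 4\right) - \frac{323}{225} = -24 - \frac{323}{225} = - \frac{5723}{225}$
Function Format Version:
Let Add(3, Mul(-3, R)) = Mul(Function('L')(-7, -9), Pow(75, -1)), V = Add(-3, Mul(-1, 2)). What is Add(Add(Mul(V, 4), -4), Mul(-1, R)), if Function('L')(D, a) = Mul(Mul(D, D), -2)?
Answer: Rational(-5723, 225) ≈ -25.436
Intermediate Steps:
Function('L')(D, a) = Mul(-2, Pow(D, 2)) (Function('L')(D, a) = Mul(Pow(D, 2), -2) = Mul(-2, Pow(D, 2)))
V = -5 (V = Add(-3, -2) = -5)
R = Rational(323, 225) (R = Add(1, Mul(Rational(-1, 3), Mul(Mul(-2, Pow(-7, 2)), Pow(75, -1)))) = Add(1, Mul(Rational(-1, 3), Mul(Mul(-2, 49), Rational(1, 75)))) = Add(1, Mul(Rational(-1, 3), Mul(-98, Rational(1, 75)))) = Add(1, Mul(Rational(-1, 3), Rational(-98, 75))) = Add(1, Rational(98, 225)) = Rational(323, 225) ≈ 1.4356)
Add(Add(Mul(V, 4), -4), Mul(-1, R)) = Add(Add(Mul(-5, 4), -4), Mul(-1, Rational(323, 225))) = Add(Add(-20, -4), Rational(-323, 225)) = Add(-24, Rational(-323, 225)) = Rational(-5723, 225)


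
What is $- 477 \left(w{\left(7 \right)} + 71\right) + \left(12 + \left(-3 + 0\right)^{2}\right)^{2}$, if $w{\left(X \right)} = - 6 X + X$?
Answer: $-16731$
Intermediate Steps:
$w{\left(X \right)} = - 5 X$
$- 477 \left(w{\left(7 \right)} + 71\right) + \left(12 + \left(-3 + 0\right)^{2}\right)^{2} = - 477 \left(\left(-5\right) 7 + 71\right) + \left(12 + \left(-3 + 0\right)^{2}\right)^{2} = - 477 \left(-35 + 71\right) + \left(12 + \left(-3\right)^{2}\right)^{2} = \left(-477\right) 36 + \left(12 + 9\right)^{2} = -17172 + 21^{2} = -17172 + 441 = -16731$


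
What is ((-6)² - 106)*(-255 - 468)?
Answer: 50610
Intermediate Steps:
((-6)² - 106)*(-255 - 468) = (36 - 106)*(-723) = -70*(-723) = 50610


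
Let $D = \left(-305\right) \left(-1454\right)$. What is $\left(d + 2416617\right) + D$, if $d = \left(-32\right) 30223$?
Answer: $1892951$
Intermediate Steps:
$D = 443470$
$d = -967136$
$\left(d + 2416617\right) + D = \left(-967136 + 2416617\right) + 443470 = 1449481 + 443470 = 1892951$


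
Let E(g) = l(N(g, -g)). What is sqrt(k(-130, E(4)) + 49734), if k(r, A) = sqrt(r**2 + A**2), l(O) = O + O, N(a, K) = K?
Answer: sqrt(49734 + 2*sqrt(4241)) ≈ 223.30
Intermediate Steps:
l(O) = 2*O
E(g) = -2*g (E(g) = 2*(-g) = -2*g)
k(r, A) = sqrt(A**2 + r**2)
sqrt(k(-130, E(4)) + 49734) = sqrt(sqrt((-2*4)**2 + (-130)**2) + 49734) = sqrt(sqrt((-8)**2 + 16900) + 49734) = sqrt(sqrt(64 + 16900) + 49734) = sqrt(sqrt(16964) + 49734) = sqrt(2*sqrt(4241) + 49734) = sqrt(49734 + 2*sqrt(4241))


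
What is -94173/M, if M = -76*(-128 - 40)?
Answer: -31391/4256 ≈ -7.3757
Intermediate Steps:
M = 12768 (M = -76*(-168) = 12768)
-94173/M = -94173/12768 = -94173*1/12768 = -31391/4256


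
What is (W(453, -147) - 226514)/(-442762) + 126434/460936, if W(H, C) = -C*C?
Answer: 6083892637/7288748044 ≈ 0.83470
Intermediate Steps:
W(H, C) = -C**2
(W(453, -147) - 226514)/(-442762) + 126434/460936 = (-1*(-147)**2 - 226514)/(-442762) + 126434/460936 = (-1*21609 - 226514)*(-1/442762) + 126434*(1/460936) = (-21609 - 226514)*(-1/442762) + 9031/32924 = -248123*(-1/442762) + 9031/32924 = 248123/442762 + 9031/32924 = 6083892637/7288748044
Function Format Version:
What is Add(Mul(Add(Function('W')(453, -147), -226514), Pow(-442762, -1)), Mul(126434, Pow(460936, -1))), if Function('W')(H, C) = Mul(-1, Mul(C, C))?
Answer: Rational(6083892637, 7288748044) ≈ 0.83470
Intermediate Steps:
Function('W')(H, C) = Mul(-1, Pow(C, 2))
Add(Mul(Add(Function('W')(453, -147), -226514), Pow(-442762, -1)), Mul(126434, Pow(460936, -1))) = Add(Mul(Add(Mul(-1, Pow(-147, 2)), -226514), Pow(-442762, -1)), Mul(126434, Pow(460936, -1))) = Add(Mul(Add(Mul(-1, 21609), -226514), Rational(-1, 442762)), Mul(126434, Rational(1, 460936))) = Add(Mul(Add(-21609, -226514), Rational(-1, 442762)), Rational(9031, 32924)) = Add(Mul(-248123, Rational(-1, 442762)), Rational(9031, 32924)) = Add(Rational(248123, 442762), Rational(9031, 32924)) = Rational(6083892637, 7288748044)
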